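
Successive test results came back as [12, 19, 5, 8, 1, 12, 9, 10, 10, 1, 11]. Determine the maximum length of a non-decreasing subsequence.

6

Let dp[i] be the length of the longest such subsequence ending at index i:
i:      1  2  3  4  5  6  7  8  9 10 11
a[i]:  12 19  5  8  1 12  9 10 10  1 11
dp:     1  2  1  2  1  3  3  4  5  2  6
Maximum dp value is 6.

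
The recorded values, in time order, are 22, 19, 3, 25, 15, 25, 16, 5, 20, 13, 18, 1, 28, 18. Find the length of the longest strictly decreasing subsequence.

5

Negate each value so 'decreasing' becomes 'increasing', then run patience tails on the negated sequence:
-22 → extends → [-22]
-19 → extends → [-22, -19]
-3 → extends → [-22, -19, -3]
-25 → replaces -22 → [-25, -19, -3]
-15 → replaces -3 → [-25, -19, -15]
-25 → already a tail → [-25, -19, -15]
-16 → replaces -15 → [-25, -19, -16]
-5 → extends → [-25, -19, -16, -5]
-20 → replaces -19 → [-25, -20, -16, -5]
-13 → replaces -5 → [-25, -20, -16, -13]
-18 → replaces -16 → [-25, -20, -18, -13]
-1 → extends → [-25, -20, -18, -13, -1]
-28 → replaces -25 → [-28, -20, -18, -13, -1]
-18 → already a tail → [-28, -20, -18, -13, -1]
Five tails, so the longest strictly decreasing subsequence of the original has length 5.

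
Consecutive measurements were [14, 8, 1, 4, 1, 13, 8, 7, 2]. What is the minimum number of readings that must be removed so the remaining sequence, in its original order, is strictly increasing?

6

Fewest deletions = n − (longest strictly increasing subsequence).
Patience tails:
14 → extends → [14]
8 → replaces 14 → [8]
1 → replaces 8 → [1]
4 → extends → [1, 4]
1 → already a tail → [1, 4]
13 → extends → [1, 4, 13]
8 → replaces 13 → [1, 4, 8]
7 → replaces 8 → [1, 4, 7]
2 → replaces 4 → [1, 2, 7]
Longest strictly increasing subsequence has length 3, so deletions = 9 − 3 = 6.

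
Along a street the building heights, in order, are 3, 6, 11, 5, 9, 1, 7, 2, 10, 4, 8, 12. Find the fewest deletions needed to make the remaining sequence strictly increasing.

Fewest deletions = n − (longest strictly increasing subsequence).
Patience tails:
3 → extends → [3]
6 → extends → [3, 6]
11 → extends → [3, 6, 11]
5 → replaces 6 → [3, 5, 11]
9 → replaces 11 → [3, 5, 9]
1 → replaces 3 → [1, 5, 9]
7 → replaces 9 → [1, 5, 7]
2 → replaces 5 → [1, 2, 7]
10 → extends → [1, 2, 7, 10]
4 → replaces 7 → [1, 2, 4, 10]
8 → replaces 10 → [1, 2, 4, 8]
12 → extends → [1, 2, 4, 8, 12]
Longest strictly increasing subsequence has length 5, so deletions = 12 − 5 = 7.

7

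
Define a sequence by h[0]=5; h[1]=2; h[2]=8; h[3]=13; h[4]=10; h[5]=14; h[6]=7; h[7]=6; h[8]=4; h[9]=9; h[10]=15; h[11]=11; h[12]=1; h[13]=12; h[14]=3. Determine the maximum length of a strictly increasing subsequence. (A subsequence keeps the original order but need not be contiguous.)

5

Track the smallest tail for each achievable length (strict):
5 → extends → [5]
2 → replaces 5 → [2]
8 → extends → [2, 8]
13 → extends → [2, 8, 13]
10 → replaces 13 → [2, 8, 10]
14 → extends → [2, 8, 10, 14]
7 → replaces 8 → [2, 7, 10, 14]
6 → replaces 7 → [2, 6, 10, 14]
4 → replaces 6 → [2, 4, 10, 14]
9 → replaces 10 → [2, 4, 9, 14]
15 → extends → [2, 4, 9, 14, 15]
11 → replaces 14 → [2, 4, 9, 11, 15]
1 → replaces 2 → [1, 4, 9, 11, 15]
12 → replaces 15 → [1, 4, 9, 11, 12]
3 → replaces 4 → [1, 3, 9, 11, 12]
Five tails, so the longest strictly increasing subsequence has length 5 (e.g. 5, 8, 13, 14, 15).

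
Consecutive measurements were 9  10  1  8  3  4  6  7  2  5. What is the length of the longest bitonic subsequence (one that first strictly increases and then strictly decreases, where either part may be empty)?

inc[i] = longest strictly increasing subsequence ending at i; dec[i] = longest strictly decreasing subsequence starting at i:
i:      1  2  3  4  5  6  7  8  9 10
a[i]:   9 10  1  8  3  4  6  7  2  5
inc:    1  2  1  2  2  3  4  5  2  4
dec:    4  4  1  3  2  2  2  2  1  1
Best peak at i=8 (value 7): inc=5, dec=2, length 5+2−1 = 6.

6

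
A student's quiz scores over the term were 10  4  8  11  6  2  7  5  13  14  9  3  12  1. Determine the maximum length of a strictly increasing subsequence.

5

Track the smallest tail for each achievable length (strict):
10 → extends → [10]
4 → replaces 10 → [4]
8 → extends → [4, 8]
11 → extends → [4, 8, 11]
6 → replaces 8 → [4, 6, 11]
2 → replaces 4 → [2, 6, 11]
7 → replaces 11 → [2, 6, 7]
5 → replaces 6 → [2, 5, 7]
13 → extends → [2, 5, 7, 13]
14 → extends → [2, 5, 7, 13, 14]
9 → replaces 13 → [2, 5, 7, 9, 14]
3 → replaces 5 → [2, 3, 7, 9, 14]
12 → replaces 14 → [2, 3, 7, 9, 12]
1 → replaces 2 → [1, 3, 7, 9, 12]
Five tails, so the longest strictly increasing subsequence has length 5 (e.g. 4, 8, 11, 13, 14).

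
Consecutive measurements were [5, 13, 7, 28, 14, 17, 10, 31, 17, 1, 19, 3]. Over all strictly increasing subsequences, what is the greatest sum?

Let S[i] be the best sum of a strictly increasing subsequence ending at i:
i:      1  2  3  4  5  6  7  8  9 10 11 12
a[i]:   5 13  7 28 14 17 10 31 17  1 19  3
S:      5 18 12 46 32 49 22 80 49  1 68  4
Maximum is 80 (e.g. 5 + 13 + 14 + 17 + 31).

80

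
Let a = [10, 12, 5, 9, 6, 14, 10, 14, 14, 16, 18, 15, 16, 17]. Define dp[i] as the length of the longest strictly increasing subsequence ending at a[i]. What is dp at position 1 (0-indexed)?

2

dp[i] = 1 + max{dp[j] : j<i, a[j]<a[i]} (or 1 if no such j):
i:      0  1  2  3  4  5  6  7  8  9 10 11 12 13
a[i]:  10 12  5  9  6 14 10 14 14 16 18 15 16 17
dp:     1  2  1  2  2  3  3  4  4  5  6  5  6  7
At index 1 the value is 2.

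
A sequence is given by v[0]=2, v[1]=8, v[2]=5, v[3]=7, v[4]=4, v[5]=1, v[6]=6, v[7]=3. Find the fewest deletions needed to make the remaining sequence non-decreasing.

5

Fewest deletions = n − (longest non-decreasing subsequence).
i:     0 1 2 3 4 5 6 7
v[i]:  2 8 5 7 4 1 6 3
dp:    1 2 2 3 2 1 3 2
max dp = 3, so deletions = 8 − 3 = 5.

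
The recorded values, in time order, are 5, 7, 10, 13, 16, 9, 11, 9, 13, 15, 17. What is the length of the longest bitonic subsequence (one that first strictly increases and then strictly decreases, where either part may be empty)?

7

inc[i] = longest strictly increasing subsequence ending at i; dec[i] = longest strictly decreasing subsequence starting at i:
i:      1  2  3  4  5  6  7  8  9 10 11
a[i]:   5  7 10 13 16  9 11  9 13 15 17
inc:    1  2  3  4  5  3  4  3  5  6  7
dec:    1  1  2  3  3  1  2  1  1  1  1
Best peak at i=5 (value 16): inc=5, dec=3, length 5+3−1 = 7.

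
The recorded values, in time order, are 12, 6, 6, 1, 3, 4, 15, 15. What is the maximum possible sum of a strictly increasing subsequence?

27

Let S[i] be the best sum of a strictly increasing subsequence ending at i:
i:      1  2  3  4  5  6  7  8
a[i]:  12  6  6  1  3  4 15 15
S:     12  6  6  1  4  8 27 27
Maximum is 27 (e.g. 12 + 15).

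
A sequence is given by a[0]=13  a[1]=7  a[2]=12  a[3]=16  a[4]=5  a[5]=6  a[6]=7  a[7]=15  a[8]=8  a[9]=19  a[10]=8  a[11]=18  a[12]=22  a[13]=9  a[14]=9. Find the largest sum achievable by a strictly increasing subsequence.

76

Let S[i] be the best sum of a strictly increasing subsequence ending at i:
i:      0  1  2  3  4  5  6  7  8  9 10 11 12 13 14
a[i]:  13  7 12 16  5  6  7 15  8 19  8 18 22  9  9
S:     13  7 19 35  5 11 18 34 26 54 26 53 76 35 35
Maximum is 76 (e.g. 7 + 12 + 16 + 19 + 22).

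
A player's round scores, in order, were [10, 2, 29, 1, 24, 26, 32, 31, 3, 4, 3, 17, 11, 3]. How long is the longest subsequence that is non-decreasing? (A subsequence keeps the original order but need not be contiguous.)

Track the smallest tail for each achievable length (allowing ties):
10 → extends → [10]
2 → replaces 10 → [2]
29 → extends → [2, 29]
1 → replaces 2 → [1, 29]
24 → replaces 29 → [1, 24]
26 → extends → [1, 24, 26]
32 → extends → [1, 24, 26, 32]
31 → replaces 32 → [1, 24, 26, 31]
3 → replaces 24 → [1, 3, 26, 31]
4 → replaces 26 → [1, 3, 4, 31]
3 → replaces 4 → [1, 3, 3, 31]
17 → replaces 31 → [1, 3, 3, 17]
11 → replaces 17 → [1, 3, 3, 11]
3 → replaces 11 → [1, 3, 3, 3]
Four tails, so the longest non-decreasing subsequence has length 4 (e.g. 10, 24, 26, 32).

4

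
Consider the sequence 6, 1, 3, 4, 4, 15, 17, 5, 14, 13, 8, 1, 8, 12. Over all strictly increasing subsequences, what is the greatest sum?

Let S[i] be the best sum of a strictly increasing subsequence ending at i:
i:      1  2  3  4  5  6  7  8  9 10 11 12 13 14
a[i]:   6  1  3  4  4 15 17  5 14 13  8  1  8 12
S:      6  1  4  8  8 23 40 13 27 26 21  1 21 33
Maximum is 40 (e.g. 1 + 3 + 4 + 15 + 17).

40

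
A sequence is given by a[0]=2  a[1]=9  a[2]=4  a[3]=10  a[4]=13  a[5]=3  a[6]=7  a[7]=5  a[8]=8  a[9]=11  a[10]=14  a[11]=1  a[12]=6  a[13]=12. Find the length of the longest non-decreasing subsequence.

6

Track the smallest tail for each achievable length (allowing ties):
2 → extends → [2]
9 → extends → [2, 9]
4 → replaces 9 → [2, 4]
10 → extends → [2, 4, 10]
13 → extends → [2, 4, 10, 13]
3 → replaces 4 → [2, 3, 10, 13]
7 → replaces 10 → [2, 3, 7, 13]
5 → replaces 7 → [2, 3, 5, 13]
8 → replaces 13 → [2, 3, 5, 8]
11 → extends → [2, 3, 5, 8, 11]
14 → extends → [2, 3, 5, 8, 11, 14]
1 → replaces 2 → [1, 3, 5, 8, 11, 14]
6 → replaces 8 → [1, 3, 5, 6, 11, 14]
12 → replaces 14 → [1, 3, 5, 6, 11, 12]
Six tails, so the longest non-decreasing subsequence has length 6 (e.g. 2, 4, 7, 8, 11, 14).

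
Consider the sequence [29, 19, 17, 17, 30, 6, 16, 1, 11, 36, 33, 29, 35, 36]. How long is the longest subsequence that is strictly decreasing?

5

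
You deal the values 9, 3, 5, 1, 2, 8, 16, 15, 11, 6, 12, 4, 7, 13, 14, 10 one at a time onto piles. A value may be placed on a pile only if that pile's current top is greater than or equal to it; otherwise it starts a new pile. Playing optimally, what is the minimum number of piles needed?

7

The minimum number of non-increasing subsequences covering a sequence equals the length of its longest strictly increasing subsequence.
LIS length is 7 (e.g. 3, 5, 8, 11, 12, 13, 14), so 7 piles are needed.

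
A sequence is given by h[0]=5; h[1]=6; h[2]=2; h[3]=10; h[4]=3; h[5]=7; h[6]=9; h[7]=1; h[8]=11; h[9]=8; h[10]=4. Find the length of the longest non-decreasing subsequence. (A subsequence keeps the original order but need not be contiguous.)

5

Let dp[i] be the length of the longest such subsequence ending at index i:
i:      0  1  2  3  4  5  6  7  8  9 10
h[i]:   5  6  2 10  3  7  9  1 11  8  4
dp:     1  2  1  3  2  3  4  1  5  4  3
Maximum dp value is 5.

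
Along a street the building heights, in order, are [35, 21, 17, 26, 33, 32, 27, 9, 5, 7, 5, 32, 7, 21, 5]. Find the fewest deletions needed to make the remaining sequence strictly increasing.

11

Fewest deletions = n − (longest strictly increasing subsequence).
Patience tails:
35 → extends → [35]
21 → replaces 35 → [21]
17 → replaces 21 → [17]
26 → extends → [17, 26]
33 → extends → [17, 26, 33]
32 → replaces 33 → [17, 26, 32]
27 → replaces 32 → [17, 26, 27]
9 → replaces 17 → [9, 26, 27]
5 → replaces 9 → [5, 26, 27]
7 → replaces 26 → [5, 7, 27]
5 → already a tail → [5, 7, 27]
32 → extends → [5, 7, 27, 32]
7 → already a tail → [5, 7, 27, 32]
21 → replaces 27 → [5, 7, 21, 32]
5 → already a tail → [5, 7, 21, 32]
Longest strictly increasing subsequence has length 4, so deletions = 15 − 4 = 11.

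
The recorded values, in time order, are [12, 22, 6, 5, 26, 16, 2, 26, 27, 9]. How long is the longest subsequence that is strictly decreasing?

4

Negate each value so 'decreasing' becomes 'increasing', then run patience tails on the negated sequence:
-12 → extends → [-12]
-22 → replaces -12 → [-22]
-6 → extends → [-22, -6]
-5 → extends → [-22, -6, -5]
-26 → replaces -22 → [-26, -6, -5]
-16 → replaces -6 → [-26, -16, -5]
-2 → extends → [-26, -16, -5, -2]
-26 → already a tail → [-26, -16, -5, -2]
-27 → replaces -26 → [-27, -16, -5, -2]
-9 → replaces -5 → [-27, -16, -9, -2]
Four tails, so the longest strictly decreasing subsequence of the original has length 4.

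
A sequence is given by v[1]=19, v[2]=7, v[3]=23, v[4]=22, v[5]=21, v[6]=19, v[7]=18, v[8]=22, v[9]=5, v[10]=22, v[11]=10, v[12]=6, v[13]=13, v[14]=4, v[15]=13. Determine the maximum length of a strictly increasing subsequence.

Track the smallest tail for each achievable length (strict):
19 → extends → [19]
7 → replaces 19 → [7]
23 → extends → [7, 23]
22 → replaces 23 → [7, 22]
21 → replaces 22 → [7, 21]
19 → replaces 21 → [7, 19]
18 → replaces 19 → [7, 18]
22 → extends → [7, 18, 22]
5 → replaces 7 → [5, 18, 22]
22 → already a tail → [5, 18, 22]
10 → replaces 18 → [5, 10, 22]
6 → replaces 10 → [5, 6, 22]
13 → replaces 22 → [5, 6, 13]
4 → replaces 5 → [4, 6, 13]
13 → already a tail → [4, 6, 13]
Three tails, so the longest strictly increasing subsequence has length 3 (e.g. 19, 21, 22).

3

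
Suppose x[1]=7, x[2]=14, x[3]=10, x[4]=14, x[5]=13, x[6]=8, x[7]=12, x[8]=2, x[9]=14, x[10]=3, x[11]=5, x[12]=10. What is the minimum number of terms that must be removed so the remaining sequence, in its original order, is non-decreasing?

Fewest deletions = n − (longest non-decreasing subsequence).
Patience tails:
7 → extends → [7]
14 → extends → [7, 14]
10 → replaces 14 → [7, 10]
14 → extends → [7, 10, 14]
13 → replaces 14 → [7, 10, 13]
8 → replaces 10 → [7, 8, 13]
12 → replaces 13 → [7, 8, 12]
2 → replaces 7 → [2, 8, 12]
14 → extends → [2, 8, 12, 14]
3 → replaces 8 → [2, 3, 12, 14]
5 → replaces 12 → [2, 3, 5, 14]
10 → replaces 14 → [2, 3, 5, 10]
Longest non-decreasing subsequence has length 4, so deletions = 12 − 4 = 8.

8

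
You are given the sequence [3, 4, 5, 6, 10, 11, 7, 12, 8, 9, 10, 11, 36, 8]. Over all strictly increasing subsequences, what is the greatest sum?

Let S[i] be the best sum of a strictly increasing subsequence ending at i:
i:      1  2  3  4  5  6  7  8  9 10 11 12 13 14
a[i]:   3  4  5  6 10 11  7 12  8  9 10 11 36  8
S:      3  7 12 18 28 39 25 51 33 42 52 63 99 33
Maximum is 99 (e.g. 3 + 4 + 5 + 6 + 7 + 8 + 9 + 10 + 11 + 36).

99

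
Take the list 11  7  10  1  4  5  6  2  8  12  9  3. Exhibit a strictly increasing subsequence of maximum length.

1, 4, 5, 6, 8, 12

Patience tails give the LIS length; then backtrack through the dp parents:
11 → extends → [11]
7 → replaces 11 → [7]
10 → extends → [7, 10]
1 → replaces 7 → [1, 10]
4 → replaces 10 → [1, 4]
5 → extends → [1, 4, 5]
6 → extends → [1, 4, 5, 6]
2 → replaces 4 → [1, 2, 5, 6]
8 → extends → [1, 2, 5, 6, 8]
12 → extends → [1, 2, 5, 6, 8, 12]
9 → replaces 12 → [1, 2, 5, 6, 8, 9]
3 → replaces 5 → [1, 2, 3, 6, 8, 9]
Length 6; one witness is 1, 4, 5, 6, 8, 12.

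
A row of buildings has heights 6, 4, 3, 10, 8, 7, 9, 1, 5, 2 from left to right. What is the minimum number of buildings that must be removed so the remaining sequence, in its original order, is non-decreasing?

7

Fewest deletions = n − (longest non-decreasing subsequence).
i:      1  2  3  4  5  6  7  8  9 10
a[i]:   6  4  3 10  8  7  9  1  5  2
dp:     1  1  1  2  2  2  3  1  2  2
max dp = 3, so deletions = 10 − 3 = 7.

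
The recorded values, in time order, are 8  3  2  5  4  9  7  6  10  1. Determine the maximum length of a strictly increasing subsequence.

4

Track the smallest tail for each achievable length (strict):
8 → extends → [8]
3 → replaces 8 → [3]
2 → replaces 3 → [2]
5 → extends → [2, 5]
4 → replaces 5 → [2, 4]
9 → extends → [2, 4, 9]
7 → replaces 9 → [2, 4, 7]
6 → replaces 7 → [2, 4, 6]
10 → extends → [2, 4, 6, 10]
1 → replaces 2 → [1, 4, 6, 10]
Four tails, so the longest strictly increasing subsequence has length 4 (e.g. 3, 5, 9, 10).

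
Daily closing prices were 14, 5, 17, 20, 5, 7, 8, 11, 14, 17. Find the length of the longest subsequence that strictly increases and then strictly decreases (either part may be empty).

6

inc[i] = longest strictly increasing subsequence ending at i; dec[i] = longest strictly decreasing subsequence starting at i:
i:      1  2  3  4  5  6  7  8  9 10
a[i]:  14  5 17 20  5  7  8 11 14 17
inc:    1  1  2  3  1  2  3  4  5  6
dec:    2  1  2  2  1  1  1  1  1  1
Best peak at i=10 (value 17): inc=6, dec=1, length 6+1−1 = 6.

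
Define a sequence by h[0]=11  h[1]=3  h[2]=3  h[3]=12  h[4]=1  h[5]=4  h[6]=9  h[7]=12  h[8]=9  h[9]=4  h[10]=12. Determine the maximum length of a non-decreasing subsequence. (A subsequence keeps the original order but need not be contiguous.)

Track the smallest tail for each achievable length (allowing ties):
11 → extends → [11]
3 → replaces 11 → [3]
3 → extends → [3, 3]
12 → extends → [3, 3, 12]
1 → replaces 3 → [1, 3, 12]
4 → replaces 12 → [1, 3, 4]
9 → extends → [1, 3, 4, 9]
12 → extends → [1, 3, 4, 9, 12]
9 → replaces 12 → [1, 3, 4, 9, 9]
4 → replaces 9 → [1, 3, 4, 4, 9]
12 → extends → [1, 3, 4, 4, 9, 12]
Six tails, so the longest non-decreasing subsequence has length 6 (e.g. 3, 3, 4, 9, 12, 12).

6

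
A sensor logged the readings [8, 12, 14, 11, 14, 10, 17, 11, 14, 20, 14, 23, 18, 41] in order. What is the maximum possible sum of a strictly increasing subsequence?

Let S[i] be the best sum of a strictly increasing subsequence ending at i:
i:       1   2   3   4   5   6   7   8   9  10  11  12  13  14
a[i]:    8  12  14  11  14  10  17  11  14  20  14  23  18  41
S:       8  20  34  19  34  18  51  29  43  71  43  94  69 135
Maximum is 135 (e.g. 8 + 12 + 14 + 17 + 20 + 23 + 41).

135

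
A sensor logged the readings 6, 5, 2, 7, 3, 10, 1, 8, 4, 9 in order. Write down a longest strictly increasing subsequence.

6, 7, 8, 9

Patience tails give the LIS length; then backtrack through the dp parents:
6 → extends → [6]
5 → replaces 6 → [5]
2 → replaces 5 → [2]
7 → extends → [2, 7]
3 → replaces 7 → [2, 3]
10 → extends → [2, 3, 10]
1 → replaces 2 → [1, 3, 10]
8 → replaces 10 → [1, 3, 8]
4 → replaces 8 → [1, 3, 4]
9 → extends → [1, 3, 4, 9]
Length 4; one witness is 6, 7, 8, 9.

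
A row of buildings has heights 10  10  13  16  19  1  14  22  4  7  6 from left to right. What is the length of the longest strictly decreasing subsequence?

Negate each value so 'decreasing' becomes 'increasing', then run patience tails on the negated sequence:
-10 → extends → [-10]
-10 → already a tail → [-10]
-13 → replaces -10 → [-13]
-16 → replaces -13 → [-16]
-19 → replaces -16 → [-19]
-1 → extends → [-19, -1]
-14 → replaces -1 → [-19, -14]
-22 → replaces -19 → [-22, -14]
-4 → extends → [-22, -14, -4]
-7 → replaces -4 → [-22, -14, -7]
-6 → extends → [-22, -14, -7, -6]
Four tails, so the longest strictly decreasing subsequence of the original has length 4.

4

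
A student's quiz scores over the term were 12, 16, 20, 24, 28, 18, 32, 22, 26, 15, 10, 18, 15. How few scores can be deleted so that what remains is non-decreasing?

7

Fewest deletions = n − (longest non-decreasing subsequence).
Patience tails:
12 → extends → [12]
16 → extends → [12, 16]
20 → extends → [12, 16, 20]
24 → extends → [12, 16, 20, 24]
28 → extends → [12, 16, 20, 24, 28]
18 → replaces 20 → [12, 16, 18, 24, 28]
32 → extends → [12, 16, 18, 24, 28, 32]
22 → replaces 24 → [12, 16, 18, 22, 28, 32]
26 → replaces 28 → [12, 16, 18, 22, 26, 32]
15 → replaces 16 → [12, 15, 18, 22, 26, 32]
10 → replaces 12 → [10, 15, 18, 22, 26, 32]
18 → replaces 22 → [10, 15, 18, 18, 26, 32]
15 → replaces 18 → [10, 15, 15, 18, 26, 32]
Longest non-decreasing subsequence has length 6, so deletions = 13 − 6 = 7.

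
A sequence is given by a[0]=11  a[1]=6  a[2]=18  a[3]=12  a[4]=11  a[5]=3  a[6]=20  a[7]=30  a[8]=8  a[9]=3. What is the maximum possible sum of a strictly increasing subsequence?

79

Let S[i] be the best sum of a strictly increasing subsequence ending at i:
i:      0  1  2  3  4  5  6  7  8  9
a[i]:  11  6 18 12 11  3 20 30  8  3
S:     11  6 29 23 17  3 49 79 14  3
Maximum is 79 (e.g. 11 + 18 + 20 + 30).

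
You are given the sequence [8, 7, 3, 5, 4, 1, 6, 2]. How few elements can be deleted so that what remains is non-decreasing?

Fewest deletions = n − (longest non-decreasing subsequence).
i:     1 2 3 4 5 6 7 8
a[i]:  8 7 3 5 4 1 6 2
dp:    1 1 1 2 2 1 3 2
max dp = 3, so deletions = 8 − 3 = 5.

5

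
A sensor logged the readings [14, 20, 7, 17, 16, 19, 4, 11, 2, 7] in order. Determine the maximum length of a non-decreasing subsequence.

Let dp[i] be the length of the longest such subsequence ending at index i:
i:      1  2  3  4  5  6  7  8  9 10
a[i]:  14 20  7 17 16 19  4 11  2  7
dp:     1  2  1  2  2  3  1  2  1  2
Maximum dp value is 3.

3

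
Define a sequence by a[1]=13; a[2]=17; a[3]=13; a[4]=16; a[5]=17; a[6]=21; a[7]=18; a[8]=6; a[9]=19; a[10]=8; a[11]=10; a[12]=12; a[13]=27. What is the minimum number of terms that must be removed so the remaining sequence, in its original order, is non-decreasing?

Fewest deletions = n − (longest non-decreasing subsequence).
i:      1  2  3  4  5  6  7  8  9 10 11 12 13
a[i]:  13 17 13 16 17 21 18  6 19  8 10 12 27
dp:     1  2  2  3  4  5  5  1  6  2  3  4  7
max dp = 7, so deletions = 13 − 7 = 6.

6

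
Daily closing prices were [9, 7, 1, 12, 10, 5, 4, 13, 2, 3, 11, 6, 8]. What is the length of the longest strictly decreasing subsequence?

5

Let dp[i] be the longest strictly decreasing subsequence ending at i:
i:      1  2  3  4  5  6  7  8  9 10 11 12 13
a[i]:   9  7  1 12 10  5  4 13  2  3 11  6  8
dp:     1  2  3  1  2  3  4  1  5  5  2  3  3
Maximum is 5.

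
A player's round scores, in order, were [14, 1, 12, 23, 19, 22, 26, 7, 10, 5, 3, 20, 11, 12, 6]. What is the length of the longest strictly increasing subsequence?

5

Let dp[i] be the length of the longest such subsequence ending at index i:
i:      1  2  3  4  5  6  7  8  9 10 11 12 13 14 15
a[i]:  14  1 12 23 19 22 26  7 10  5  3 20 11 12  6
dp:     1  1  2  3  3  4  5  2  3  2  2  4  4  5  3
Maximum dp value is 5.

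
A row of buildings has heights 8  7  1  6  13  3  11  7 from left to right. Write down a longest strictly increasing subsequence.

Patience tails give the LIS length; then backtrack through the dp parents:
8 → extends → [8]
7 → replaces 8 → [7]
1 → replaces 7 → [1]
6 → extends → [1, 6]
13 → extends → [1, 6, 13]
3 → replaces 6 → [1, 3, 13]
11 → replaces 13 → [1, 3, 11]
7 → replaces 11 → [1, 3, 7]
Length 3; one witness is 1, 6, 13.

1, 6, 13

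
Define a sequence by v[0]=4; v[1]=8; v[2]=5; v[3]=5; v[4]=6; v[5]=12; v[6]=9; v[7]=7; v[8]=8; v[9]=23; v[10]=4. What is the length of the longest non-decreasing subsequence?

7

Track the smallest tail for each achievable length (allowing ties):
4 → extends → [4]
8 → extends → [4, 8]
5 → replaces 8 → [4, 5]
5 → extends → [4, 5, 5]
6 → extends → [4, 5, 5, 6]
12 → extends → [4, 5, 5, 6, 12]
9 → replaces 12 → [4, 5, 5, 6, 9]
7 → replaces 9 → [4, 5, 5, 6, 7]
8 → extends → [4, 5, 5, 6, 7, 8]
23 → extends → [4, 5, 5, 6, 7, 8, 23]
4 → replaces 5 → [4, 4, 5, 6, 7, 8, 23]
Seven tails, so the longest non-decreasing subsequence has length 7 (e.g. 4, 5, 5, 6, 7, 8, 23).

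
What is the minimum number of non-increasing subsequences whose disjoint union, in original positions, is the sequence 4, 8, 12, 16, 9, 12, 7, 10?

4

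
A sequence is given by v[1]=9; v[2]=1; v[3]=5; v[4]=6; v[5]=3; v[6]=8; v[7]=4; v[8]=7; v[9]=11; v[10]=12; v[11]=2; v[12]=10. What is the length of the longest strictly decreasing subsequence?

4

Negate each value so 'decreasing' becomes 'increasing', then run patience tails on the negated sequence:
-9 → extends → [-9]
-1 → extends → [-9, -1]
-5 → replaces -1 → [-9, -5]
-6 → replaces -5 → [-9, -6]
-3 → extends → [-9, -6, -3]
-8 → replaces -6 → [-9, -8, -3]
-4 → replaces -3 → [-9, -8, -4]
-7 → replaces -4 → [-9, -8, -7]
-11 → replaces -9 → [-11, -8, -7]
-12 → replaces -11 → [-12, -8, -7]
-2 → extends → [-12, -8, -7, -2]
-10 → replaces -8 → [-12, -10, -7, -2]
Four tails, so the longest strictly decreasing subsequence of the original has length 4.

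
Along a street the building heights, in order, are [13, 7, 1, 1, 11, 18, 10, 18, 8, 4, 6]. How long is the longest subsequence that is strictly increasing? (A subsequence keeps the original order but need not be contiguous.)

3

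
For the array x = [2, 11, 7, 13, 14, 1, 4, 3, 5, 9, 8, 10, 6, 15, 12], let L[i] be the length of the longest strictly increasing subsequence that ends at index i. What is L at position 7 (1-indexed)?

dp[i] = 1 + max{dp[j] : j<i, x[j]<x[i]} (or 1 if no such j):
i:      1  2  3  4  5  6  7  8  9 10 11 12 13 14 15
x[i]:   2 11  7 13 14  1  4  3  5  9  8 10  6 15 12
dp:     1  2  2  3  4  1  2  2  3  4  4  5  4  6  6
At index 7 the value is 2.

2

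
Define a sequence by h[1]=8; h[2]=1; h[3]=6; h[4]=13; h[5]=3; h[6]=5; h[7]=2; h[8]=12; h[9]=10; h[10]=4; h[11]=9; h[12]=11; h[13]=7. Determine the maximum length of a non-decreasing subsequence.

Let dp[i] be the length of the longest such subsequence ending at index i:
i:      1  2  3  4  5  6  7  8  9 10 11 12 13
h[i]:   8  1  6 13  3  5  2 12 10  4  9 11  7
dp:     1  1  2  3  2  3  2  4  4  3  4  5  4
Maximum dp value is 5.

5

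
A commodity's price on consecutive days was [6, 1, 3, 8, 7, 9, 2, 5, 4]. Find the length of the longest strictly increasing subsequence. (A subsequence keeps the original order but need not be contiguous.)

4

Let dp[i] be the length of the longest such subsequence ending at index i:
i:     1 2 3 4 5 6 7 8 9
a[i]:  6 1 3 8 7 9 2 5 4
dp:    1 1 2 3 3 4 2 3 3
Maximum dp value is 4.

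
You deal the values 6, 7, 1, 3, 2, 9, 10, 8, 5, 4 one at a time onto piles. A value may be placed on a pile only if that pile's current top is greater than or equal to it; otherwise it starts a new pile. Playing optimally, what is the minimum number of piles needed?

4

The minimum number of non-increasing subsequences covering a sequence equals the length of its longest strictly increasing subsequence.
LIS length is 4 (e.g. 6, 7, 9, 10), so 4 piles are needed.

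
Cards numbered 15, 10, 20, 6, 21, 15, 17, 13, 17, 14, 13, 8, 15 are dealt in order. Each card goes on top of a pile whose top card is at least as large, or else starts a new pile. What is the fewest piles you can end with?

4

Place each on the leftmost legal pile:
15 → new pile 1 (tops now [15])
10 → pile 1 (tops now [10])
20 → new pile 2 (tops now [10, 20])
6 → pile 1 (tops now [6, 20])
21 → new pile 3 (tops now [6, 20, 21])
15 → pile 2 (tops now [6, 15, 21])
17 → pile 3 (tops now [6, 15, 17])
13 → pile 2 (tops now [6, 13, 17])
17 → pile 3 (tops now [6, 13, 17])
14 → pile 3 (tops now [6, 13, 14])
13 → pile 2 (tops now [6, 13, 14])
8 → pile 2 (tops now [6, 8, 14])
15 → new pile 4 (tops now [6, 8, 14, 15])
Four piles.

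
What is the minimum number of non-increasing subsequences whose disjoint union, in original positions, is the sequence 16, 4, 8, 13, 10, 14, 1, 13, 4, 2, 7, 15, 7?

Place each on the leftmost legal pile:
16 → new pile 1 (tops now [16])
4 → pile 1 (tops now [4])
8 → new pile 2 (tops now [4, 8])
13 → new pile 3 (tops now [4, 8, 13])
10 → pile 3 (tops now [4, 8, 10])
14 → new pile 4 (tops now [4, 8, 10, 14])
1 → pile 1 (tops now [1, 8, 10, 14])
13 → pile 4 (tops now [1, 8, 10, 13])
4 → pile 2 (tops now [1, 4, 10, 13])
2 → pile 2 (tops now [1, 2, 10, 13])
7 → pile 3 (tops now [1, 2, 7, 13])
15 → new pile 5 (tops now [1, 2, 7, 13, 15])
7 → pile 3 (tops now [1, 2, 7, 13, 15])
Five piles.

5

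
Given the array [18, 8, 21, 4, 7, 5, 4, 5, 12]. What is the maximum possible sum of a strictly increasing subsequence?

39

Let S[i] be the best sum of a strictly increasing subsequence ending at i:
i:      1  2  3  4  5  6  7  8  9
a[i]:  18  8 21  4  7  5  4  5 12
S:     18  8 39  4 11  9  4  9 23
Maximum is 39 (e.g. 18 + 21).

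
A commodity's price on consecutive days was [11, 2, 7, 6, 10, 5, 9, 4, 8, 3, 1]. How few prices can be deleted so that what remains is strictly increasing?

8

Fewest deletions = n − (longest strictly increasing subsequence).
i:      1  2  3  4  5  6  7  8  9 10 11
a[i]:  11  2  7  6 10  5  9  4  8  3  1
dp:     1  1  2  2  3  2  3  2  3  2  1
max dp = 3, so deletions = 11 − 3 = 8.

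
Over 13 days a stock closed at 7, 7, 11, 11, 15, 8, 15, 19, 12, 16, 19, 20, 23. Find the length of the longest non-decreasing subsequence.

Let dp[i] be the length of the longest such subsequence ending at index i:
i:      1  2  3  4  5  6  7  8  9 10 11 12 13
a[i]:   7  7 11 11 15  8 15 19 12 16 19 20 23
dp:     1  2  3  4  5  3  6  7  5  7  8  9 10
Maximum dp value is 10.

10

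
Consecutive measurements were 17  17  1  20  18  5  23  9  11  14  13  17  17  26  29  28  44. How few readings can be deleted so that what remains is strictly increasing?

Fewest deletions = n − (longest strictly increasing subsequence).
i:      1  2  3  4  5  6  7  8  9 10 11 12 13 14 15 16 17
a[i]:  17 17  1 20 18  5 23  9 11 14 13 17 17 26 29 28 44
dp:     1  1  1  2  2  2  3  3  4  5  5  6  6  7  8  8  9
max dp = 9, so deletions = 17 − 9 = 8.

8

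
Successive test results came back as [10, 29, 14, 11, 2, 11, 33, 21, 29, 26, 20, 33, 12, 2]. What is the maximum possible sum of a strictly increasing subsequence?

Let S[i] be the best sum of a strictly increasing subsequence ending at i:
i:       1   2   3   4   5   6   7   8   9  10  11  12  13  14
a[i]:   10  29  14  11   2  11  33  21  29  26  20  33  12   2
S:      10  39  24  21   2  21  72  45  74  71  44 107  33   2
Maximum is 107 (e.g. 10 + 14 + 21 + 29 + 33).

107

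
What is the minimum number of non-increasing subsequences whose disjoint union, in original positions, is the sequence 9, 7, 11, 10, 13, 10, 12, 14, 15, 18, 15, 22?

The minimum number of non-increasing subsequences covering a sequence equals the length of its longest strictly increasing subsequence.
LIS length is 7 (e.g. 9, 11, 13, 14, 15, 18, 22), so 7 piles are needed.

7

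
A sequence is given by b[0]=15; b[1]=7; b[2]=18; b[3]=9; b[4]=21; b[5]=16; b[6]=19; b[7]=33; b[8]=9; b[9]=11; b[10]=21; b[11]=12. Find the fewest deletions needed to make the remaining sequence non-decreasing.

7

Fewest deletions = n − (longest non-decreasing subsequence).
i:      0  1  2  3  4  5  6  7  8  9 10 11
b[i]:  15  7 18  9 21 16 19 33  9 11 21 12
dp:     1  1  2  2  3  3  4  5  3  4  5  5
max dp = 5, so deletions = 12 − 5 = 7.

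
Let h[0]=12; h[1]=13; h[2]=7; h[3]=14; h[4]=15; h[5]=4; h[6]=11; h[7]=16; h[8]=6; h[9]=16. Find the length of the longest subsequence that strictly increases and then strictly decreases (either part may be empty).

inc[i] = longest strictly increasing subsequence ending at i; dec[i] = longest strictly decreasing subsequence starting at i:
i:      0  1  2  3  4  5  6  7  8  9
h[i]:  12 13  7 14 15  4 11 16  6 16
inc:    1  2  1  3  4  1  2  5  2  5
dec:    3  3  2  3  3  1  2  2  1  1
Best peak at i=4 (value 15): inc=4, dec=3, length 4+3−1 = 6.

6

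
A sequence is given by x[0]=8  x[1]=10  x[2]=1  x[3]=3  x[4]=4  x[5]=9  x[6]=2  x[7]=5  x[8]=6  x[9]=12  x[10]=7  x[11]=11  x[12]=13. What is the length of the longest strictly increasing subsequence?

Track the smallest tail for each achievable length (strict):
8 → extends → [8]
10 → extends → [8, 10]
1 → replaces 8 → [1, 10]
3 → replaces 10 → [1, 3]
4 → extends → [1, 3, 4]
9 → extends → [1, 3, 4, 9]
2 → replaces 3 → [1, 2, 4, 9]
5 → replaces 9 → [1, 2, 4, 5]
6 → extends → [1, 2, 4, 5, 6]
12 → extends → [1, 2, 4, 5, 6, 12]
7 → replaces 12 → [1, 2, 4, 5, 6, 7]
11 → extends → [1, 2, 4, 5, 6, 7, 11]
13 → extends → [1, 2, 4, 5, 6, 7, 11, 13]
Eight tails, so the longest strictly increasing subsequence has length 8 (e.g. 1, 3, 4, 5, 6, 7, 11, 13).

8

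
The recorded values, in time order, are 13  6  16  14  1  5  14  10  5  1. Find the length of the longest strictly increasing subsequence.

3

Let dp[i] be the length of the longest such subsequence ending at index i:
i:      1  2  3  4  5  6  7  8  9 10
a[i]:  13  6 16 14  1  5 14 10  5  1
dp:     1  1  2  2  1  2  3  3  2  1
Maximum dp value is 3.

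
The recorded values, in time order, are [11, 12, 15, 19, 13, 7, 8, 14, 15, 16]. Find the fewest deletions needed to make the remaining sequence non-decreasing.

Fewest deletions = n − (longest non-decreasing subsequence).
i:      1  2  3  4  5  6  7  8  9 10
a[i]:  11 12 15 19 13  7  8 14 15 16
dp:     1  2  3  4  3  1  2  4  5  6
max dp = 6, so deletions = 10 − 6 = 4.

4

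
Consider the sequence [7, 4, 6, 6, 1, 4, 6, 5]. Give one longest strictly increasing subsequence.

Patience tails give the LIS length; then backtrack through the dp parents:
7 → extends → [7]
4 → replaces 7 → [4]
6 → extends → [4, 6]
6 → already a tail → [4, 6]
1 → replaces 4 → [1, 6]
4 → replaces 6 → [1, 4]
6 → extends → [1, 4, 6]
5 → replaces 6 → [1, 4, 5]
Length 3; one witness is 1, 4, 6.

1, 4, 6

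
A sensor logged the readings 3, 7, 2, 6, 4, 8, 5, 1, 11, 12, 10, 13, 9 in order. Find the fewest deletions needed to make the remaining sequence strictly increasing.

7

Fewest deletions = n − (longest strictly increasing subsequence).
Patience tails:
3 → extends → [3]
7 → extends → [3, 7]
2 → replaces 3 → [2, 7]
6 → replaces 7 → [2, 6]
4 → replaces 6 → [2, 4]
8 → extends → [2, 4, 8]
5 → replaces 8 → [2, 4, 5]
1 → replaces 2 → [1, 4, 5]
11 → extends → [1, 4, 5, 11]
12 → extends → [1, 4, 5, 11, 12]
10 → replaces 11 → [1, 4, 5, 10, 12]
13 → extends → [1, 4, 5, 10, 12, 13]
9 → replaces 10 → [1, 4, 5, 9, 12, 13]
Longest strictly increasing subsequence has length 6, so deletions = 13 − 6 = 7.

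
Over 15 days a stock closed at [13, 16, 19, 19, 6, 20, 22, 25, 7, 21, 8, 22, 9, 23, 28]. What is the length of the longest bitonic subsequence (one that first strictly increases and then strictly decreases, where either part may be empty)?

8

inc[i] = longest strictly increasing subsequence ending at i; dec[i] = longest strictly decreasing subsequence starting at i:
i:      1  2  3  4  5  6  7  8  9 10 11 12 13 14 15
a[i]:  13 16 19 19  6 20 22 25  7 21  8 22  9 23 28
inc:    1  2  3  3  1  4  5  6  2  5  3  6  4  7  8
dec:    2  2  2  2  1  2  3  3  1  2  1  2  1  1  1
Best peak at i=8 (value 25): inc=6, dec=3, length 6+3−1 = 8.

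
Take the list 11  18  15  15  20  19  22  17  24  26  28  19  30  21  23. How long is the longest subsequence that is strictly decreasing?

Let dp[i] be the longest strictly decreasing subsequence ending at i:
i:      1  2  3  4  5  6  7  8  9 10 11 12 13 14 15
a[i]:  11 18 15 15 20 19 22 17 24 26 28 19 30 21 23
dp:     1  1  2  2  1  2  1  3  1  1  1  2  1  2  2
Maximum is 3.

3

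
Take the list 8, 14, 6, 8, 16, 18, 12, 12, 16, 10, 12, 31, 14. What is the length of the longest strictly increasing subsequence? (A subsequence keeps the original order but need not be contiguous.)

5

Track the smallest tail for each achievable length (strict):
8 → extends → [8]
14 → extends → [8, 14]
6 → replaces 8 → [6, 14]
8 → replaces 14 → [6, 8]
16 → extends → [6, 8, 16]
18 → extends → [6, 8, 16, 18]
12 → replaces 16 → [6, 8, 12, 18]
12 → already a tail → [6, 8, 12, 18]
16 → replaces 18 → [6, 8, 12, 16]
10 → replaces 12 → [6, 8, 10, 16]
12 → replaces 16 → [6, 8, 10, 12]
31 → extends → [6, 8, 10, 12, 31]
14 → replaces 31 → [6, 8, 10, 12, 14]
Five tails, so the longest strictly increasing subsequence has length 5 (e.g. 8, 14, 16, 18, 31).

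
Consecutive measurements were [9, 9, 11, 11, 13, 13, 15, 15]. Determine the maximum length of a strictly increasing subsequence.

Track the smallest tail for each achievable length (strict):
9 → extends → [9]
9 → already a tail → [9]
11 → extends → [9, 11]
11 → already a tail → [9, 11]
13 → extends → [9, 11, 13]
13 → already a tail → [9, 11, 13]
15 → extends → [9, 11, 13, 15]
15 → already a tail → [9, 11, 13, 15]
Four tails, so the longest strictly increasing subsequence has length 4 (e.g. 9, 11, 13, 15).

4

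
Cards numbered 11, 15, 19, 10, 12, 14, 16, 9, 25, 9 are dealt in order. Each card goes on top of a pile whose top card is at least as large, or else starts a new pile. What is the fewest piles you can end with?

5

The minimum number of non-increasing subsequences covering a sequence equals the length of its longest strictly increasing subsequence.
LIS length is 5 (e.g. 11, 12, 14, 16, 25), so 5 piles are needed.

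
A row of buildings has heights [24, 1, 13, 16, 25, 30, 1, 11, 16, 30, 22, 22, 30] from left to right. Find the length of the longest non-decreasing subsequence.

7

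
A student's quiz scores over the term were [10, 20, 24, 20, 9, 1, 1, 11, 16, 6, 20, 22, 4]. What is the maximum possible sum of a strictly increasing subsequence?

Let S[i] be the best sum of a strictly increasing subsequence ending at i:
i:      1  2  3  4  5  6  7  8  9 10 11 12 13
a[i]:  10 20 24 20  9  1  1 11 16  6 20 22  4
S:     10 30 54 30  9  1  1 21 37  7 57 79  5
Maximum is 79 (e.g. 10 + 11 + 16 + 20 + 22).

79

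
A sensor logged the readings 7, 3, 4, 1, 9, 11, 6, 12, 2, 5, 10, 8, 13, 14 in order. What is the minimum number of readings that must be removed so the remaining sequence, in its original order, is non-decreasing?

7

Fewest deletions = n − (longest non-decreasing subsequence).
i:      1  2  3  4  5  6  7  8  9 10 11 12 13 14
a[i]:   7  3  4  1  9 11  6 12  2  5 10  8 13 14
dp:     1  1  2  1  3  4  3  5  2  3  4  4  6  7
max dp = 7, so deletions = 14 − 7 = 7.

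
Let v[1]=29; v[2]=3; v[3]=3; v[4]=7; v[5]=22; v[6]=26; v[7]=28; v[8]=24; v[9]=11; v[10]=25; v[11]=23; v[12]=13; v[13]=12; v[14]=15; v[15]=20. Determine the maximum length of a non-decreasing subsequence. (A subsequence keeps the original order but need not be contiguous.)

7

Let dp[i] be the length of the longest such subsequence ending at index i:
i:      1  2  3  4  5  6  7  8  9 10 11 12 13 14 15
v[i]:  29  3  3  7 22 26 28 24 11 25 23 13 12 15 20
dp:     1  1  2  3  4  5  6  5  4  6  5  5  5  6  7
Maximum dp value is 7.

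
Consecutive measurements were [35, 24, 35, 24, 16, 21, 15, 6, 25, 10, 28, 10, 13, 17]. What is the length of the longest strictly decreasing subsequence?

5

Negate each value so 'decreasing' becomes 'increasing', then run patience tails on the negated sequence:
-35 → extends → [-35]
-24 → extends → [-35, -24]
-35 → already a tail → [-35, -24]
-24 → already a tail → [-35, -24]
-16 → extends → [-35, -24, -16]
-21 → replaces -16 → [-35, -24, -21]
-15 → extends → [-35, -24, -21, -15]
-6 → extends → [-35, -24, -21, -15, -6]
-25 → replaces -24 → [-35, -25, -21, -15, -6]
-10 → replaces -6 → [-35, -25, -21, -15, -10]
-28 → replaces -25 → [-35, -28, -21, -15, -10]
-10 → already a tail → [-35, -28, -21, -15, -10]
-13 → replaces -10 → [-35, -28, -21, -15, -13]
-17 → replaces -15 → [-35, -28, -21, -17, -13]
Five tails, so the longest strictly decreasing subsequence of the original has length 5.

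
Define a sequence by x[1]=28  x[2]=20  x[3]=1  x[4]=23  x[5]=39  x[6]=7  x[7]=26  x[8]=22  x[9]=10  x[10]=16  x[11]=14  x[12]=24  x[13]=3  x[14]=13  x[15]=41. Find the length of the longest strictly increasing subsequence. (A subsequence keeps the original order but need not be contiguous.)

6

Track the smallest tail for each achievable length (strict):
28 → extends → [28]
20 → replaces 28 → [20]
1 → replaces 20 → [1]
23 → extends → [1, 23]
39 → extends → [1, 23, 39]
7 → replaces 23 → [1, 7, 39]
26 → replaces 39 → [1, 7, 26]
22 → replaces 26 → [1, 7, 22]
10 → replaces 22 → [1, 7, 10]
16 → extends → [1, 7, 10, 16]
14 → replaces 16 → [1, 7, 10, 14]
24 → extends → [1, 7, 10, 14, 24]
3 → replaces 7 → [1, 3, 10, 14, 24]
13 → replaces 14 → [1, 3, 10, 13, 24]
41 → extends → [1, 3, 10, 13, 24, 41]
Six tails, so the longest strictly increasing subsequence has length 6 (e.g. 1, 7, 10, 16, 24, 41).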